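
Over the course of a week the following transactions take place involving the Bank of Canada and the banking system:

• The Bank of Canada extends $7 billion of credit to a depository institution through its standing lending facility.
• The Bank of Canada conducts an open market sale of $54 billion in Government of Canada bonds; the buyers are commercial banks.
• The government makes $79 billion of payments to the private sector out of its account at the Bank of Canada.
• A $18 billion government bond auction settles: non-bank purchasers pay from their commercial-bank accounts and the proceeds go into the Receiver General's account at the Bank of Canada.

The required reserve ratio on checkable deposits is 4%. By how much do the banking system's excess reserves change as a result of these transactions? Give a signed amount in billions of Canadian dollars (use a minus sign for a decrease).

+$11.56 billion

Discount-window loan $7 billion: reserves +$7B, deposits 0.
OMO sale (to banks) $54 billion: reserves −$54B, deposits 0.
Government spending $79 billion: reserves +$79B, deposits +$79B.
Government account inflow $18 billion: reserves −$18B, deposits −$18B.
Totals: Δreserves = +$14B, Δdeposits = +$61B.
Δrequired reserves = 4% × +$61B = +$2.44B.
Δexcess reserves = Δreserves − Δrequired = +$14B − (+$2.44B) = +$11.56 billion.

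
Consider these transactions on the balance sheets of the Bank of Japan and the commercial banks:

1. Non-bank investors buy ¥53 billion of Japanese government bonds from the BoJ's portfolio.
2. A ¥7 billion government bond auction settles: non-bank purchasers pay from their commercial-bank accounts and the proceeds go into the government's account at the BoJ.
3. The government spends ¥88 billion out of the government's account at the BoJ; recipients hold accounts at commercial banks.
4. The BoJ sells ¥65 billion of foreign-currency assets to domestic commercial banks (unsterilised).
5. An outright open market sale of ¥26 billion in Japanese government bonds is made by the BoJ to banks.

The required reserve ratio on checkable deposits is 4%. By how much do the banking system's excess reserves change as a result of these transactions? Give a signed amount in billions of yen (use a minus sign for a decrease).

-¥64.12 billion

Asset sale (to non-banks) ¥53 billion: reserves −¥53B, deposits −¥53B.
Government account inflow ¥7 billion: reserves −¥7B, deposits −¥7B.
Government spending ¥88 billion: reserves +¥88B, deposits +¥88B.
FX sale ¥65 billion: reserves −¥65B, deposits 0.
OMO sale (to banks) ¥26 billion: reserves −¥26B, deposits 0.
Totals: Δreserves = −¥63B, Δdeposits = +¥28B.
Δrequired reserves = 4% × +¥28B = +¥1.12B.
Δexcess reserves = Δreserves − Δrequired = −¥63B − (+¥1.12B) = -¥64.12 billion.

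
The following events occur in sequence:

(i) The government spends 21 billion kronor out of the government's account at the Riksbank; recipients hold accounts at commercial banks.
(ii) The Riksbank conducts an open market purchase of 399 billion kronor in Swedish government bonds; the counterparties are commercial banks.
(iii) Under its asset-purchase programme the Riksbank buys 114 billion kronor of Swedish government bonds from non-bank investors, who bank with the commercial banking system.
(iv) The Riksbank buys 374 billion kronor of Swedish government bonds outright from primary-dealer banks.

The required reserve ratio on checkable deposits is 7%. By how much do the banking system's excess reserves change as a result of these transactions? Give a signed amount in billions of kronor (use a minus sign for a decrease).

+898.55 billion

Government spending 21 billion kronor: reserves +21B, deposits +21B.
OMO purchase (from banks) 399 billion kronor: reserves +399B, deposits 0.
Asset purchase (from non-banks) 114 billion kronor: reserves +114B, deposits +114B.
OMO purchase (from banks) 374 billion kronor: reserves +374B, deposits 0.
Totals: Δreserves = +908B, Δdeposits = +135B.
Δrequired reserves = 7% × +135B = +9.45B.
Δexcess reserves = Δreserves − Δrequired = +908B − (+9.45B) = +898.55 billion.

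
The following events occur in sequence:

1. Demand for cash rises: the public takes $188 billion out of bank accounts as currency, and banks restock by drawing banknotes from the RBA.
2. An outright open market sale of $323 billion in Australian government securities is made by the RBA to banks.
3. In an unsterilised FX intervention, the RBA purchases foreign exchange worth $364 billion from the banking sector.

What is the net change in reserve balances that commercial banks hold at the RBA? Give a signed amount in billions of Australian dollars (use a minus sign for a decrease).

Currency withdrawal $188 billion: banks swap reserves for currency → −$188B.
OMO sale (to banks) $323 billion: the buying banks pay out of their reserve balances → −$323B.
FX purchase $364 billion: the RBA pays by crediting reserve accounts → +$364B.
Net: −188 − 323 + 364 = -$147 billion.

-$147 billion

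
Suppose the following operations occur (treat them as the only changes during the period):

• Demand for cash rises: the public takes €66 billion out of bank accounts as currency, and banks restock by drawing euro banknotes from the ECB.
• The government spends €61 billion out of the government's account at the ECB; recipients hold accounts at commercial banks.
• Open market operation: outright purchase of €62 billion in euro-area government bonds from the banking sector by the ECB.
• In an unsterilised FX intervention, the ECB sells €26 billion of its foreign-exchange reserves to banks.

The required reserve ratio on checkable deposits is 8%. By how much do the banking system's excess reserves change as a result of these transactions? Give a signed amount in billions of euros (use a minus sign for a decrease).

+€31.4 billion

Currency withdrawal €66 billion: reserves −€66B, deposits −€66B.
Government spending €61 billion: reserves +€61B, deposits +€61B.
OMO purchase (from banks) €62 billion: reserves +€62B, deposits 0.
FX sale €26 billion: reserves −€26B, deposits 0.
Totals: Δreserves = +€31B, Δdeposits = −€5B.
Δrequired reserves = 8% × −€5B = −€0.4B.
Δexcess reserves = Δreserves − Δrequired = +€31B − (−€0.4B) = +€31.4 billion.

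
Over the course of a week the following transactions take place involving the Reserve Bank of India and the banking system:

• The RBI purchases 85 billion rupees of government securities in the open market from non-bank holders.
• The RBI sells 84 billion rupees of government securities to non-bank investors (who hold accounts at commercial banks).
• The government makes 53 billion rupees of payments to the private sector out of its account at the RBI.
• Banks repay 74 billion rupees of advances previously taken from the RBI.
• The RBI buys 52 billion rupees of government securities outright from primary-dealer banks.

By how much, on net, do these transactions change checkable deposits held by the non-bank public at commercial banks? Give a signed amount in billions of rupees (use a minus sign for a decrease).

Asset purchase (from non-banks) 85 billion rupees: non-bank counterparties' bank balances rise → +85B.
Asset sale (to non-banks) 84 billion rupees: non-bank counterparties' bank balances fall → −84B.
Government spending 53 billion rupees: non-bank counterparties' bank balances rise → +53B.
Discount-window repayment 74 billion rupees: the counterparty is a bank, so public deposits are unchanged → 0.
OMO purchase (from banks) 52 billion rupees: the counterparty is a bank, so public deposits are unchanged → 0.
Net: 85 − 84 + 53 + 0 + 0 = +54 billion.

+54 billion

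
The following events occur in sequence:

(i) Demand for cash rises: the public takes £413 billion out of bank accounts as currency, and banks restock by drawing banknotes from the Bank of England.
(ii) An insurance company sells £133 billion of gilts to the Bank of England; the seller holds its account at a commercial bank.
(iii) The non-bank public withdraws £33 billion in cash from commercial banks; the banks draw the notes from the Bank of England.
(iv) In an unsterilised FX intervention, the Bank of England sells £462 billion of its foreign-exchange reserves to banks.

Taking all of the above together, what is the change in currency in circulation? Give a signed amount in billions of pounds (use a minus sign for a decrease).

+£446 billion

Bank of England balance sheet:
  Assets:      Securities +£133B, Foreign assets −£462B
  Liabilities: Bank reserves −£775B, Currency in circulation +£446B
So the change in currency in circulation is +£446 billion.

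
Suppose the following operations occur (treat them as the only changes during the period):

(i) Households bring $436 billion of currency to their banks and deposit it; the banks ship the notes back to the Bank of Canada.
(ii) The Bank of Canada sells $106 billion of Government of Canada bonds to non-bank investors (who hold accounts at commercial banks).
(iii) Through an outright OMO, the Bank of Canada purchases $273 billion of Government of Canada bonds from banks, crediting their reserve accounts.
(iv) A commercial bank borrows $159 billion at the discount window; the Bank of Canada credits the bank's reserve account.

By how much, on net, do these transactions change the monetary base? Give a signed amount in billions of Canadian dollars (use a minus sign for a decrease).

+$326 billion

Bank of Canada balance sheet:
  Assets:      Securities +$167B, Loans to banks +$159B
  Liabilities: Bank reserves +$762B, Currency in circulation −$436B
Monetary base = currency + reserves: −$436B + (+$762B) = +$326 billion.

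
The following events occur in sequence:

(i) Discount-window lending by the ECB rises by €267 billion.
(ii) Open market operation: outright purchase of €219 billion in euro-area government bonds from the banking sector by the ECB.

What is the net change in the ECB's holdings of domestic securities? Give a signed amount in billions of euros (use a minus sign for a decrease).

ECB balance sheet:
  Assets:      Securities +€219B, Loans to banks +€267B
  Liabilities: Bank reserves +€486B
So the change in the ECB's holdings of domestic securities is +€219 billion.

+€219 billion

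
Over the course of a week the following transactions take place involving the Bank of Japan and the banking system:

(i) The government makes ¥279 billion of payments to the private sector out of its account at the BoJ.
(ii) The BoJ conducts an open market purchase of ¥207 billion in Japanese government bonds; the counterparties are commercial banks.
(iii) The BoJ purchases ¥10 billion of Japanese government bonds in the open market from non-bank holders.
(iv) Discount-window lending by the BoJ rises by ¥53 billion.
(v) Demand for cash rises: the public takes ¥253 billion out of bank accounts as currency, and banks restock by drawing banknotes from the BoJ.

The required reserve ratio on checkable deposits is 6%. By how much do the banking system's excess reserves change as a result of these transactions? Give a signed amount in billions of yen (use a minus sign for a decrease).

Government spending ¥279 billion: reserves +¥279B, deposits +¥279B.
OMO purchase (from banks) ¥207 billion: reserves +¥207B, deposits 0.
Asset purchase (from non-banks) ¥10 billion: reserves +¥10B, deposits +¥10B.
Discount-window loan ¥53 billion: reserves +¥53B, deposits 0.
Currency withdrawal ¥253 billion: reserves −¥253B, deposits −¥253B.
Totals: Δreserves = +¥296B, Δdeposits = +¥36B.
Δrequired reserves = 6% × +¥36B = +¥2.16B.
Δexcess reserves = Δreserves − Δrequired = +¥296B − (+¥2.16B) = +¥293.84 billion.

+¥293.84 billion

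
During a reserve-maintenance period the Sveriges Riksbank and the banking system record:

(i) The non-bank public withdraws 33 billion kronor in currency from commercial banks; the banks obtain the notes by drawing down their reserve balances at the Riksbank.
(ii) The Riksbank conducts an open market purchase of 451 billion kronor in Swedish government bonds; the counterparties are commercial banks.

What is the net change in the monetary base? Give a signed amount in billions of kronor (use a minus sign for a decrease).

Riksbank balance sheet:
  Assets:      Securities +451B
  Liabilities: Bank reserves +418B, Currency in circulation +33B
Commercial banking system:
  Assets:      Reserves at CB +418B, Securities −451B
  Liabilities: Checkable deposits −33B
Monetary base = currency + reserves: +33B + (+418B) = +451 billion.

+451 billion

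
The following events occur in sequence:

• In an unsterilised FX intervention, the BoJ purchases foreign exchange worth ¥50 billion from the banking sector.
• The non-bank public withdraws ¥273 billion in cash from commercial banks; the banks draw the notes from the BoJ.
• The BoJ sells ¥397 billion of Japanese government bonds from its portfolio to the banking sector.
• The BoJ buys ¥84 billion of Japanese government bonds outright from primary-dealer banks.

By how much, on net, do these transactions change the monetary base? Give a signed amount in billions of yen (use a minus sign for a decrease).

BoJ balance sheet:
  Assets:      Securities −¥313B, Foreign assets +¥50B
  Liabilities: Bank reserves −¥536B, Currency in circulation +¥273B
Commercial banking system:
  Assets:      Reserves at CB −¥536B, Securities +¥313B, Foreign assets −¥50B
  Liabilities: Checkable deposits −¥273B
Monetary base = currency + reserves: +¥273B + (−¥536B) = -¥263 billion.

-¥263 billion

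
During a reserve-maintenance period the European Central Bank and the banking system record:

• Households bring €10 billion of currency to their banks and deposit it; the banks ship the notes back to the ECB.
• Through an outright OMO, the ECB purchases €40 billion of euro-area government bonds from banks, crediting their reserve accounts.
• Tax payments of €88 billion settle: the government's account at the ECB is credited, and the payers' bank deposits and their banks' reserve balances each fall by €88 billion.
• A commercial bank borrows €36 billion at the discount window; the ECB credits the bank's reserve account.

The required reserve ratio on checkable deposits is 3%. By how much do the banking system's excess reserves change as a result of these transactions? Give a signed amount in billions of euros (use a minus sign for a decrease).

+€0.34 billion

Currency deposit €10 billion: reserves +€10B, deposits +€10B.
OMO purchase (from banks) €40 billion: reserves +€40B, deposits 0.
Government account inflow €88 billion: reserves −€88B, deposits −€88B.
Discount-window loan €36 billion: reserves +€36B, deposits 0.
Totals: Δreserves = −€2B, Δdeposits = −€78B.
Δrequired reserves = 3% × −€78B = −€2.34B.
Δexcess reserves = Δreserves − Δrequired = −€2B − (−€2.34B) = +€0.34 billion.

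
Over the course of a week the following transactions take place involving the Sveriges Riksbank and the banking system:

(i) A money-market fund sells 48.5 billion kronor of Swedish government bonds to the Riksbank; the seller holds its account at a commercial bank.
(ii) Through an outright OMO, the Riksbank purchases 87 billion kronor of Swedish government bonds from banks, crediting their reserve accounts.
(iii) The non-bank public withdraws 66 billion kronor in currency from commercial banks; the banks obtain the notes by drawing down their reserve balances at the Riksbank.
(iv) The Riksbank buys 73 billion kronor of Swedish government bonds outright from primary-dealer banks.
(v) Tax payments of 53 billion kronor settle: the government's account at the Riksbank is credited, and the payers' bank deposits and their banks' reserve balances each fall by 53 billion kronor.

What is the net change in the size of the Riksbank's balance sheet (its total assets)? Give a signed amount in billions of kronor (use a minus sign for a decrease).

Riksbank balance sheet:
  Assets:      Securities +208.5B
  Liabilities: Bank reserves +89.5B, Currency in circulation +66B, Government deposits +53B
Commercial banking system:
  Assets:      Reserves at CB +89.5B, Securities −160B
  Liabilities: Checkable deposits −70.5B
Change in total Riksbank assets = +208.5 billion.

+208.5 billion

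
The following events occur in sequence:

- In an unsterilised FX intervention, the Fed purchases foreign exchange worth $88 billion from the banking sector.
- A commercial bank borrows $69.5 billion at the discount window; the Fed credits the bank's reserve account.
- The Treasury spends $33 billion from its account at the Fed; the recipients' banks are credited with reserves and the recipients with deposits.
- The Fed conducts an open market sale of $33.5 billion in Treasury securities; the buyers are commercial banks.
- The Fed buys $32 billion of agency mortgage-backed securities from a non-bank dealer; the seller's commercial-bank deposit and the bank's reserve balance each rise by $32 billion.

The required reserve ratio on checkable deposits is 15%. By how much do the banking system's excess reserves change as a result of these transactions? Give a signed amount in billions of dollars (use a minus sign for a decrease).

FX purchase $88 billion: reserves +$88B, deposits 0.
Discount-window loan $69.5 billion: reserves +$69.5B, deposits 0.
Government spending $33 billion: reserves +$33B, deposits +$33B.
OMO sale (to banks) $33.5 billion: reserves −$33.5B, deposits 0.
Asset purchase (from non-banks) $32 billion: reserves +$32B, deposits +$32B.
Totals: Δreserves = +$189B, Δdeposits = +$65B.
Δrequired reserves = 15% × +$65B = +$9.75B.
Δexcess reserves = Δreserves − Δrequired = +$189B − (+$9.75B) = +$179.25 billion.

+$179.25 billion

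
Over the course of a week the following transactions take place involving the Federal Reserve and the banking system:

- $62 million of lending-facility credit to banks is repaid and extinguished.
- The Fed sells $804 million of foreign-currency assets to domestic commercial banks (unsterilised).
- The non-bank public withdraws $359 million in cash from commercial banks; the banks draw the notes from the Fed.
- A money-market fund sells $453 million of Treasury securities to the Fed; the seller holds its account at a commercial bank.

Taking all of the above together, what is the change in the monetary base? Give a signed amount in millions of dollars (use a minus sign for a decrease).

Discount-window repayment $62 million: Fed balance sheet contracts → −$62M.
FX sale $804 million: Fed balance sheet contracts → −$804M.
Currency withdrawal $359 million: just a shift between currency and reserves — both are base money → 0.
Asset purchase (from non-banks) $453 million: Fed balance sheet expands → +$453M.
Net: −62 − 804 + 0 + 453 = -$413 million.

-$413 million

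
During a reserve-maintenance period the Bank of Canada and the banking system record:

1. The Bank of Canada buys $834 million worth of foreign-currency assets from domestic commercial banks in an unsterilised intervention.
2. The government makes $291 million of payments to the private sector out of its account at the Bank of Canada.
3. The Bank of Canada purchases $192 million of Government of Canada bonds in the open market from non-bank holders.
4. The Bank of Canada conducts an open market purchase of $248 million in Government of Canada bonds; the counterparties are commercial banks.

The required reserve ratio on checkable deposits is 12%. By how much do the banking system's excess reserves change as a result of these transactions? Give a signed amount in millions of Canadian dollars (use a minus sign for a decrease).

FX purchase $834 million: reserves +$834M, deposits 0.
Government spending $291 million: reserves +$291M, deposits +$291M.
Asset purchase (from non-banks) $192 million: reserves +$192M, deposits +$192M.
OMO purchase (from banks) $248 million: reserves +$248M, deposits 0.
Totals: Δreserves = +$1565M, Δdeposits = +$483M.
Δrequired reserves = 12% × +$483M = +$57.96M.
Δexcess reserves = Δreserves − Δrequired = +$1565M − (+$57.96M) = +$1507.04 million.

+$1507.04 million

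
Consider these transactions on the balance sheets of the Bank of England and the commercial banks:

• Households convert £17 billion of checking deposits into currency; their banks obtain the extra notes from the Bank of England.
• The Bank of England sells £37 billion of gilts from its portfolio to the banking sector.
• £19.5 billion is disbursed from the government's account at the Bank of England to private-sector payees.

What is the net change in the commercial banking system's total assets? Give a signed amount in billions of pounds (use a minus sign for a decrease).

+£2.5 billion

Currency withdrawal £17 billion: bank balance sheets shrink → −£17B.
OMO sale (to banks) £37 billion: just an asset swap on bank balance sheets → 0.
Government spending £19.5 billion: bank balance sheets expand → +£19.5B.
Net: −17 + 0 + 19.5 = +£2.5 billion.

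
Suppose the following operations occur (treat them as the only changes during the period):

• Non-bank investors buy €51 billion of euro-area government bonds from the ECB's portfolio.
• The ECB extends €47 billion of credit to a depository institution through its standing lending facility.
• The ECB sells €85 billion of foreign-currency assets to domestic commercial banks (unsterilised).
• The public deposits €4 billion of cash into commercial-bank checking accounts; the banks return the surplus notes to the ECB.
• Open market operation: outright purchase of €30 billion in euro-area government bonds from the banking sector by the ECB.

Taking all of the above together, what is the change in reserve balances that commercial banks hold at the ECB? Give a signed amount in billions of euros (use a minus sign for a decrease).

-€55 billion

Asset sale (to non-banks) €51 billion: the non-bank buyers' banks settle from reserves → −€51B.
Discount-window loan €47 billion: the loan is credited to the bank's reserve account → +€47B.
FX sale €85 billion: the buying banks pay out of their reserve balances → −€85B.
Currency deposit €4 billion: returned notes are swapped for reserve credit → +€4B.
OMO purchase (from banks) €30 billion: the ECB pays by crediting reserve accounts → +€30B.
Net: −51 + 47 − 85 + 4 + 30 = -€55 billion.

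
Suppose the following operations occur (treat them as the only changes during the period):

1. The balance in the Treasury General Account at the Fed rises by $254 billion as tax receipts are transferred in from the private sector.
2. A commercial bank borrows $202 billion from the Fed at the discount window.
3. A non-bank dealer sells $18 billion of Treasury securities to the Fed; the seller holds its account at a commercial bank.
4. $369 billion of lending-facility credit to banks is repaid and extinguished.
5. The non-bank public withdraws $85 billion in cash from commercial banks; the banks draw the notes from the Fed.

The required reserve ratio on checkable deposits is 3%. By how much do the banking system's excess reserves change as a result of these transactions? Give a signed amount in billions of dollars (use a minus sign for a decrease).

Government account inflow $254 billion: reserves −$254B, deposits −$254B.
Discount-window loan $202 billion: reserves +$202B, deposits 0.
Asset purchase (from non-banks) $18 billion: reserves +$18B, deposits +$18B.
Discount-window repayment $369 billion: reserves −$369B, deposits 0.
Currency withdrawal $85 billion: reserves −$85B, deposits −$85B.
Totals: Δreserves = −$488B, Δdeposits = −$321B.
Δrequired reserves = 3% × −$321B = −$9.63B.
Δexcess reserves = Δreserves − Δrequired = −$488B − (−$9.63B) = -$478.37 billion.

-$478.37 billion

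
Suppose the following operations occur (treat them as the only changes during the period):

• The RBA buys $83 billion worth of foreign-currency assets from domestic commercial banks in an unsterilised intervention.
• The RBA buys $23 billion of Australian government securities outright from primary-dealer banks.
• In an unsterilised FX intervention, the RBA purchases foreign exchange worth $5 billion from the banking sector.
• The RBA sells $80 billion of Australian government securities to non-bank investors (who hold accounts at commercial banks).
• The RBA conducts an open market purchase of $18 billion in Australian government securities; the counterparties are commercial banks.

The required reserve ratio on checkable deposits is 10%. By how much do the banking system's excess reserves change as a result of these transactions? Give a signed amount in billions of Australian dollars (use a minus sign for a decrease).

+$57 billion

FX purchase $83 billion: reserves +$83B, deposits 0.
OMO purchase (from banks) $23 billion: reserves +$23B, deposits 0.
FX purchase $5 billion: reserves +$5B, deposits 0.
Asset sale (to non-banks) $80 billion: reserves −$80B, deposits −$80B.
OMO purchase (from banks) $18 billion: reserves +$18B, deposits 0.
Totals: Δreserves = +$49B, Δdeposits = −$80B.
Δrequired reserves = 10% × −$80B = −$8B.
Δexcess reserves = Δreserves − Δrequired = +$49B − (−$8B) = +$57 billion.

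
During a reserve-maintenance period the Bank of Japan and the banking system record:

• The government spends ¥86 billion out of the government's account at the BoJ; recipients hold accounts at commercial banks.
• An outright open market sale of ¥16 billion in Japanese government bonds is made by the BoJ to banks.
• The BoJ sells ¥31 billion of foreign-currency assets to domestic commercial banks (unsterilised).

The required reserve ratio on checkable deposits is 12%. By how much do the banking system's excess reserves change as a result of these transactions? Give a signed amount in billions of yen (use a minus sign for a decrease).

+¥28.68 billion

Government spending ¥86 billion: reserves +¥86B, deposits +¥86B.
OMO sale (to banks) ¥16 billion: reserves −¥16B, deposits 0.
FX sale ¥31 billion: reserves −¥31B, deposits 0.
Totals: Δreserves = +¥39B, Δdeposits = +¥86B.
Δrequired reserves = 12% × +¥86B = +¥10.32B.
Δexcess reserves = Δreserves − Δrequired = +¥39B − (+¥10.32B) = +¥28.68 billion.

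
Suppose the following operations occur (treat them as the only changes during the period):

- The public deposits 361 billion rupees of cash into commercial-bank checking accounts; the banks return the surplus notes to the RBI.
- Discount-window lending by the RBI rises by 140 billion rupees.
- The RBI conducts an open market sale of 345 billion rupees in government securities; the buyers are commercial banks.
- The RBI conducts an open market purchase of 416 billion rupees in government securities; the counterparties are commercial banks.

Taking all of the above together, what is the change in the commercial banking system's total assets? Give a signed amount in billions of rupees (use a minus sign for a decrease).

+501 billion

RBI balance sheet:
  Assets:      Securities +71B, Loans to banks +140B
  Liabilities: Bank reserves +572B, Currency in circulation −361B
Commercial banking system:
  Assets:      Reserves at CB +572B, Securities −71B
  Liabilities: Checkable deposits +361B, Borrowings from CB +140B
Change in total bank assets = +501 billion.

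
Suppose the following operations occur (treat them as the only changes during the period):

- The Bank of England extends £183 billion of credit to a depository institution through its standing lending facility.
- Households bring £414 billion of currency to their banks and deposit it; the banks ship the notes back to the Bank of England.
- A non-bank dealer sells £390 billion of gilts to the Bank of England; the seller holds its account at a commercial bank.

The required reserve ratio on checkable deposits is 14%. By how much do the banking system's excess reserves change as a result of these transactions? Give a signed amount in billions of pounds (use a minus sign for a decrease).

Discount-window loan £183 billion: reserves +£183B, deposits 0.
Currency deposit £414 billion: reserves +£414B, deposits +£414B.
Asset purchase (from non-banks) £390 billion: reserves +£390B, deposits +£390B.
Totals: Δreserves = +£987B, Δdeposits = +£804B.
Δrequired reserves = 14% × +£804B = +£112.56B.
Δexcess reserves = Δreserves − Δrequired = +£987B − (+£112.56B) = +£874.44 billion.

+£874.44 billion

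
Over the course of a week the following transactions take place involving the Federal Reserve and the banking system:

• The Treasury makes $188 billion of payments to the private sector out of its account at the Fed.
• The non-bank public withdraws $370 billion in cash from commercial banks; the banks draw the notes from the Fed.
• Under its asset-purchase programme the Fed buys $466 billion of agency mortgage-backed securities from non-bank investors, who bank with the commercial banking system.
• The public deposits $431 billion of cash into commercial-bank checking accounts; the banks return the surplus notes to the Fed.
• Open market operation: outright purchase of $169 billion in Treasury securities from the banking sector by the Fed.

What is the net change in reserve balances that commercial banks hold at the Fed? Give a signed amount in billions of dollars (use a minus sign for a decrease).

Government spending $188 billion: government payments flow into bank reserve accounts → +$188B.
Currency withdrawal $370 billion: banks swap reserves for currency → −$370B.
Asset purchase (from non-banks) $466 billion: the Fed pays by crediting reserve accounts → +$466B.
Currency deposit $431 billion: returned notes are swapped for reserve credit → +$431B.
OMO purchase (from banks) $169 billion: the Fed pays by crediting reserve accounts → +$169B.
Net: 188 − 370 + 466 + 431 + 169 = +$884 billion.

+$884 billion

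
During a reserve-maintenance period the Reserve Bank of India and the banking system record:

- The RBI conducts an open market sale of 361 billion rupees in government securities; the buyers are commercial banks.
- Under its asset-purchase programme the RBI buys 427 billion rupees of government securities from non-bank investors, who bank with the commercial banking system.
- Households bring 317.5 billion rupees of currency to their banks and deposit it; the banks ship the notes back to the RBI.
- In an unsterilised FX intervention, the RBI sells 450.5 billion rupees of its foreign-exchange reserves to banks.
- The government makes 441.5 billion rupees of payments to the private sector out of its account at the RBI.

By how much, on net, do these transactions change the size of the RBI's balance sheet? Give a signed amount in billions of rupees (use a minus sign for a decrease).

OMO sale (to banks) 361 billion rupees: an RBI asset is shed → −361B.
Asset purchase (from non-banks) 427 billion rupees: an RBI asset is acquired → +427B.
Currency deposit 317.5 billion rupees: only the composition of liabilities changes → 0.
FX sale 450.5 billion rupees: an RBI asset is shed → −450.5B.
Government spending 441.5 billion rupees: only the composition of liabilities changes → 0.
Net: −361 + 427 + 0 − 450.5 + 0 = -384.5 billion.

-384.5 billion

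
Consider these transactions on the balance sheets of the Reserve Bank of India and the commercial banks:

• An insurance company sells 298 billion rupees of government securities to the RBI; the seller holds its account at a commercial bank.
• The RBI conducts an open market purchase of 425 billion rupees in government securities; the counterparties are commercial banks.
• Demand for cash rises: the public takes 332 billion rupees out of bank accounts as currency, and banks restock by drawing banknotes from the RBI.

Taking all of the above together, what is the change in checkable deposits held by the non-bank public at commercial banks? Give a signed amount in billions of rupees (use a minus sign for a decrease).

-34 billion

RBI balance sheet:
  Assets:      Securities +723B
  Liabilities: Bank reserves +391B, Currency in circulation +332B
Commercial banking system:
  Assets:      Reserves at CB +391B, Securities −425B
  Liabilities: Checkable deposits −34B
So the change in checkable deposits held by the non-bank public at commercial banks is -34 billion.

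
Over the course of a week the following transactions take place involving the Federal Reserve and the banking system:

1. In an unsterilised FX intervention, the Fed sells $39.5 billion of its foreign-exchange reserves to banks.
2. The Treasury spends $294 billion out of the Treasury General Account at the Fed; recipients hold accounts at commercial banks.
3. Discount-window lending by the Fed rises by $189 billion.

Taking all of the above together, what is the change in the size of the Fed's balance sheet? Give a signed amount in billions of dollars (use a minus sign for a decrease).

+$149.5 billion

FX sale $39.5 billion: a Fed asset is shed → −$39.5B.
Government spending $294 billion: only the composition of liabilities changes → 0.
Discount-window loan $189 billion: a Fed asset is acquired → +$189B.
Net: −39.5 + 0 + 189 = +$149.5 billion.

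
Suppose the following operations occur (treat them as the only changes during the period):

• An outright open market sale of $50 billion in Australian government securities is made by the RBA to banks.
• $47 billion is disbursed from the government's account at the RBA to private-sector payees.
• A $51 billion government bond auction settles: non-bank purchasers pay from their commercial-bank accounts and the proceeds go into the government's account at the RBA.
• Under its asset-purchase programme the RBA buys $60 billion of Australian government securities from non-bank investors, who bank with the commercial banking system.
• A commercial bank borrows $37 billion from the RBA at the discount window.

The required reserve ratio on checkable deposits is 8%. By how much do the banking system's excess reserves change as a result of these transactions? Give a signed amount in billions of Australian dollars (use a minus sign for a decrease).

OMO sale (to banks) $50 billion: reserves −$50B, deposits 0.
Government spending $47 billion: reserves +$47B, deposits +$47B.
Government account inflow $51 billion: reserves −$51B, deposits −$51B.
Asset purchase (from non-banks) $60 billion: reserves +$60B, deposits +$60B.
Discount-window loan $37 billion: reserves +$37B, deposits 0.
Totals: Δreserves = +$43B, Δdeposits = +$56B.
Δrequired reserves = 8% × +$56B = +$4.48B.
Δexcess reserves = Δreserves − Δrequired = +$43B − (+$4.48B) = +$38.52 billion.

+$38.52 billion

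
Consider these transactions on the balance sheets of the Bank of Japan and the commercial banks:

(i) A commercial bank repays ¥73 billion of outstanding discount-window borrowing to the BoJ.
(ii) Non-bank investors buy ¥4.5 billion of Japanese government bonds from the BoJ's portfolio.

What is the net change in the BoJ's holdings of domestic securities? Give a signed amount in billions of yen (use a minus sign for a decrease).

-¥4.5 billion

BoJ balance sheet:
  Assets:      Securities −¥4.5B, Loans to banks −¥73B
  Liabilities: Bank reserves −¥77.5B
So the change in the BoJ's holdings of domestic securities is -¥4.5 billion.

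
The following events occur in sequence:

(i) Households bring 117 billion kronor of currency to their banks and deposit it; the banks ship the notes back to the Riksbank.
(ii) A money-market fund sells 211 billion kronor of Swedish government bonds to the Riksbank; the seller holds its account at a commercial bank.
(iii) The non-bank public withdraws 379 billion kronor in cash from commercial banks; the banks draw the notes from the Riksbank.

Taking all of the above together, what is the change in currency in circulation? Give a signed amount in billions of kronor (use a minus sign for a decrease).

+262 billion

Currency deposit 117 billion kronor: notes return to the central bank → −117B.
Asset purchase (from non-banks) 211 billion kronor: no currency enters or leaves circulation → 0.
Currency withdrawal 379 billion kronor: notes leave the central bank → +379B.
Net: −117 + 0 + 379 = +262 billion.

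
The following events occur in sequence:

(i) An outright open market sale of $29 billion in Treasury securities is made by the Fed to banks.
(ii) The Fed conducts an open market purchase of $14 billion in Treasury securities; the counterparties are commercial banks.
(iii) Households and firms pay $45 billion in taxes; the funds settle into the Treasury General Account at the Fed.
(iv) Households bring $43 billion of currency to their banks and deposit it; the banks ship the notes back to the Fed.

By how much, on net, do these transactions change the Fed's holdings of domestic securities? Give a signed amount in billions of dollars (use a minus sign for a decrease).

OMO sale (to banks) $29 billion: securities removed from the Fed's portfolio → −$29B.
OMO purchase (from banks) $14 billion: securities added to the Fed's portfolio → +$14B.
Government account inflow $45 billion: the Fed's securities portfolio is untouched → 0.
Currency deposit $43 billion: the Fed's securities portfolio is untouched → 0.
Net: −29 + 14 + 0 + 0 = -$15 billion.

-$15 billion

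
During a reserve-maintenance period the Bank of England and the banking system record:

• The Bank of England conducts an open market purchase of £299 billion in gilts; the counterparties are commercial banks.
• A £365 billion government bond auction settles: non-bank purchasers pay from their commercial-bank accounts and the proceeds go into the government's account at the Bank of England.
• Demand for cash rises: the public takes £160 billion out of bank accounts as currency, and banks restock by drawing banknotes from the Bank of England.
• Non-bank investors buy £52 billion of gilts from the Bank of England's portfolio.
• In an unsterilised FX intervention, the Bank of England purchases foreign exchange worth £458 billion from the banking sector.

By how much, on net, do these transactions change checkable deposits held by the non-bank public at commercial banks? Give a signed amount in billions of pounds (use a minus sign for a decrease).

OMO purchase (from banks) £299 billion: the counterparty is a bank, so public deposits are unchanged → 0.
Government account inflow £365 billion: non-bank counterparties' bank balances fall → −£365B.
Currency withdrawal £160 billion: non-bank counterparties' bank balances fall → −£160B.
Asset sale (to non-banks) £52 billion: non-bank counterparties' bank balances fall → −£52B.
FX purchase £458 billion: the counterparty is a bank, so public deposits are unchanged → 0.
Net: 0 − 365 − 160 − 52 + 0 = -£577 billion.

-£577 billion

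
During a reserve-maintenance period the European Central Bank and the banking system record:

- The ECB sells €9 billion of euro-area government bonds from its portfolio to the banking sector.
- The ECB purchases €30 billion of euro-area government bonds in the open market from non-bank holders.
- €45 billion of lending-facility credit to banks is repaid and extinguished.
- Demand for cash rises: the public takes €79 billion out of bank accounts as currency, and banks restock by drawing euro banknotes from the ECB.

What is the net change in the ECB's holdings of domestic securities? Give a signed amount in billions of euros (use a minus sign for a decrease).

+€21 billion

OMO sale (to banks) €9 billion: securities removed from the ECB's portfolio → −€9B.
Asset purchase (from non-banks) €30 billion: securities added to the ECB's portfolio → +€30B.
Discount-window repayment €45 billion: the ECB's securities portfolio is untouched → 0.
Currency withdrawal €79 billion: the ECB's securities portfolio is untouched → 0.
Net: −9 + 30 + 0 + 0 = +€21 billion.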